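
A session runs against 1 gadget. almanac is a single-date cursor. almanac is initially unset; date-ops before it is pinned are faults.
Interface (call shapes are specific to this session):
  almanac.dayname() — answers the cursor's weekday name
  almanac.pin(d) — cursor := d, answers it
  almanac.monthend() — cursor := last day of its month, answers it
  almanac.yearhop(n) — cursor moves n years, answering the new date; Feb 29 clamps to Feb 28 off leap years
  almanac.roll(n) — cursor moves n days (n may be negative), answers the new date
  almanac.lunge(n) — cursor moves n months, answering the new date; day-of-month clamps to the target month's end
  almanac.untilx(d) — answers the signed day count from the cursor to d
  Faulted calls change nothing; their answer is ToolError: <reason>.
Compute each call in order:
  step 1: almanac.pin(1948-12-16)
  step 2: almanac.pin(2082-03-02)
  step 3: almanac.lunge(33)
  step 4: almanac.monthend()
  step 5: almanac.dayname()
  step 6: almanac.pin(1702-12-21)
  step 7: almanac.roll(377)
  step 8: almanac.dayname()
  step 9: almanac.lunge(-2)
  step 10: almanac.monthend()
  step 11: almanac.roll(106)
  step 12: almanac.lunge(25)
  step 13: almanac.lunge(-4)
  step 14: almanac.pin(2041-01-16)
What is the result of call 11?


Answer: 1704-03-15

Derivation:
% almanac.pin(d='1948-12-16') -> 1948-12-16
% almanac.pin(d='2082-03-02') -> 2082-03-02
% almanac.lunge(n='33') -> 2084-12-02
% almanac.monthend() -> 2084-12-31
% almanac.dayname() -> Sunday
% almanac.pin(d='1702-12-21') -> 1702-12-21
% almanac.roll(n='377') -> 1704-01-02
% almanac.dayname() -> Wednesday
% almanac.lunge(n='-2') -> 1703-11-02
% almanac.monthend() -> 1703-11-30
% almanac.roll(n='106') -> 1704-03-15
% almanac.lunge(n='25') -> 1706-04-15
% almanac.lunge(n='-4') -> 1705-12-15
% almanac.pin(d='2041-01-16') -> 2041-01-16


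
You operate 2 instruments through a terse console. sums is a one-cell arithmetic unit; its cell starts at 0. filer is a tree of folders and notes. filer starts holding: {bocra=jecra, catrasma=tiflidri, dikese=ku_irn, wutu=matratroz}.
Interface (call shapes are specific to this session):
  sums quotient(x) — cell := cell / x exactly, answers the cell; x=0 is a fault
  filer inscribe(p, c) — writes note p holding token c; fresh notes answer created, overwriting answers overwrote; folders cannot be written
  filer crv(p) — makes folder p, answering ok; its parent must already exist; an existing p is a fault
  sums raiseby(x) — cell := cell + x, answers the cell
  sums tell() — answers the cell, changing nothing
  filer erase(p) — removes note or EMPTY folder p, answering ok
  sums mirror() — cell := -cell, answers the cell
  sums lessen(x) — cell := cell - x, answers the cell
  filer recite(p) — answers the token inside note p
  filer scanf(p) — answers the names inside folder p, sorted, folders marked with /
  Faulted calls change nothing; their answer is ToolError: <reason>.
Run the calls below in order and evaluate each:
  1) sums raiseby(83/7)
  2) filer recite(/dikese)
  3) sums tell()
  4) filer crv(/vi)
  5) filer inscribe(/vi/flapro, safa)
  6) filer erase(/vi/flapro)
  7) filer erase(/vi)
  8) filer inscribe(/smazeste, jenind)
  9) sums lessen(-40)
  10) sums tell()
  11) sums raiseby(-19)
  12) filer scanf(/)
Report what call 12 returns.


Using sums raiseby with x: 83/7, which returns 83/7.
Calling filer recite with p: /dikese, and see ku_irn.
I use sums tell, giving 83/7.
I invoke filer crv with p: /vi, — result: ok.
Next I call filer inscribe with p: /vi/flapro, c: safa, → created.
I call filer erase with p: /vi/flapro: ok.
I try filer erase with p: /vi, — result: ok.
Now I run filer inscribe with p: /smazeste, c: jenind, and observe created.
I try sums lessen with x: -40, giving 363/7.
Then sums tell, yielding 363/7.
I try sums raiseby with x: -19, and see 230/7.
Using filer scanf with p: /, which returns [bocra, catrasma, dikese, smazeste, wutu].

Answer: [bocra, catrasma, dikese, smazeste, wutu]


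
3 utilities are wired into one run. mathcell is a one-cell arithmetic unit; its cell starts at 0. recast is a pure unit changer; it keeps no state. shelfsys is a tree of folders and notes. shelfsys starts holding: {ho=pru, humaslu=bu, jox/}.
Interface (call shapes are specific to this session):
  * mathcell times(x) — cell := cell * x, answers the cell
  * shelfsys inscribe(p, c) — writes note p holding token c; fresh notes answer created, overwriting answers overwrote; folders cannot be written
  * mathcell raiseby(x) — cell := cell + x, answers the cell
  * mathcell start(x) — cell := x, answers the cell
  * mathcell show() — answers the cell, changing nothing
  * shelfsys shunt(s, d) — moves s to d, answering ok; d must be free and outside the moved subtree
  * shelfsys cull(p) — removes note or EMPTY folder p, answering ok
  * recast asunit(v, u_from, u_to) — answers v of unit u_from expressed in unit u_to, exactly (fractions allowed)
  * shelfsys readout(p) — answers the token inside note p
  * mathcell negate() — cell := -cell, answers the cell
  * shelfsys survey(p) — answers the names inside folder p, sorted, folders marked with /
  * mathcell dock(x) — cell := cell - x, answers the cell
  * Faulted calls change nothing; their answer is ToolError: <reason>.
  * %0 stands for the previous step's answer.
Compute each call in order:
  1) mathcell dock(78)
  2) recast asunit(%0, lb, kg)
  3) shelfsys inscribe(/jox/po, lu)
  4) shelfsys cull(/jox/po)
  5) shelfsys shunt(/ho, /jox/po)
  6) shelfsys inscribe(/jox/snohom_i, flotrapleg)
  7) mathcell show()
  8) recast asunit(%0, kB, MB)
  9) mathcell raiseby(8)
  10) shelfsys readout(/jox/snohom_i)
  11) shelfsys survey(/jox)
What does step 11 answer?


>> mathcell dock(x=78)
<< -78
>> recast asunit(v=%0, u_from=lb, u_to=kg)
<< -1769010243/50000000
>> shelfsys inscribe(p=/jox/po, c=lu)
<< created
>> shelfsys cull(p=/jox/po)
<< ok
>> shelfsys shunt(s=/ho, d=/jox/po)
<< ok
>> shelfsys inscribe(p=/jox/snohom_i, c=flotrapleg)
<< created
>> mathcell show()
<< -78
>> recast asunit(v=%0, u_from=kB, u_to=MB)
<< -39/500
>> mathcell raiseby(x=8)
<< -70
>> shelfsys readout(p=/jox/snohom_i)
<< flotrapleg
>> shelfsys survey(p=/jox)
<< [po, snohom_i]

Answer: [po, snohom_i]


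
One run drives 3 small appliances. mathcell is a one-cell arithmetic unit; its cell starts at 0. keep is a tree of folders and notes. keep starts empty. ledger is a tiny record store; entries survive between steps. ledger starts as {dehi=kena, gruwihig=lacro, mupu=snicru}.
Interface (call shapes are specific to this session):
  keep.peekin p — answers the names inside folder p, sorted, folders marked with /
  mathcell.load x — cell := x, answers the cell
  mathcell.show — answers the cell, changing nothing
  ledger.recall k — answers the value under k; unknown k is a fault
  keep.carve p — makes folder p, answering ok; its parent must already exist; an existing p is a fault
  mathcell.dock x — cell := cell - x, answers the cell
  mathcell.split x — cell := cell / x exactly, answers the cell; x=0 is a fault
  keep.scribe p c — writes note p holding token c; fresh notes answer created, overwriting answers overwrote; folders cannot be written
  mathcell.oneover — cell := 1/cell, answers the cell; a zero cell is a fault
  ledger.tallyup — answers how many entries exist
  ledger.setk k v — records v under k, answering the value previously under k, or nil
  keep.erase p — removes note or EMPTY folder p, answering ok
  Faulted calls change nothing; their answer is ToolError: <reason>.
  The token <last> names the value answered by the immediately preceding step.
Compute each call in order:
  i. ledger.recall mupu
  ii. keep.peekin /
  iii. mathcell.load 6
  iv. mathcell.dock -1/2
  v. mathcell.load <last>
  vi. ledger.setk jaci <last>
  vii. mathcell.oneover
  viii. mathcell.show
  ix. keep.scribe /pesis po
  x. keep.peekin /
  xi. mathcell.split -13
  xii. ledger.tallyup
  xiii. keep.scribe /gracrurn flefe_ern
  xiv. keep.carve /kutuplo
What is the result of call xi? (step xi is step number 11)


Answer: -2/169

Derivation:
I try ledger.recall with k: mupu, and observe snicru.
Next I call keep.peekin with p: /, which returns [].
Now I run mathcell.load with x: 6, which returns 6.
Then mathcell.dock with x: -1/2, and get 13/2.
Now I run mathcell.load with x: <last>: 13/2.
I use ledger.setk with k: jaci, v: <last>: nil.
Next I call mathcell.oneover(), yielding 2/13.
I invoke mathcell.show, and see 2/13.
Calling keep.scribe with p: /pesis, c: po: created.
I invoke keep.peekin with p: /, — result: [pesis].
Calling mathcell.split with x: -13: -2/169.
I run ledger.tallyup(): 4.
I call keep.scribe with p: /gracrurn, c: flefe_ern, which returns created.
I try keep.carve with p: /kutuplo, → ok.


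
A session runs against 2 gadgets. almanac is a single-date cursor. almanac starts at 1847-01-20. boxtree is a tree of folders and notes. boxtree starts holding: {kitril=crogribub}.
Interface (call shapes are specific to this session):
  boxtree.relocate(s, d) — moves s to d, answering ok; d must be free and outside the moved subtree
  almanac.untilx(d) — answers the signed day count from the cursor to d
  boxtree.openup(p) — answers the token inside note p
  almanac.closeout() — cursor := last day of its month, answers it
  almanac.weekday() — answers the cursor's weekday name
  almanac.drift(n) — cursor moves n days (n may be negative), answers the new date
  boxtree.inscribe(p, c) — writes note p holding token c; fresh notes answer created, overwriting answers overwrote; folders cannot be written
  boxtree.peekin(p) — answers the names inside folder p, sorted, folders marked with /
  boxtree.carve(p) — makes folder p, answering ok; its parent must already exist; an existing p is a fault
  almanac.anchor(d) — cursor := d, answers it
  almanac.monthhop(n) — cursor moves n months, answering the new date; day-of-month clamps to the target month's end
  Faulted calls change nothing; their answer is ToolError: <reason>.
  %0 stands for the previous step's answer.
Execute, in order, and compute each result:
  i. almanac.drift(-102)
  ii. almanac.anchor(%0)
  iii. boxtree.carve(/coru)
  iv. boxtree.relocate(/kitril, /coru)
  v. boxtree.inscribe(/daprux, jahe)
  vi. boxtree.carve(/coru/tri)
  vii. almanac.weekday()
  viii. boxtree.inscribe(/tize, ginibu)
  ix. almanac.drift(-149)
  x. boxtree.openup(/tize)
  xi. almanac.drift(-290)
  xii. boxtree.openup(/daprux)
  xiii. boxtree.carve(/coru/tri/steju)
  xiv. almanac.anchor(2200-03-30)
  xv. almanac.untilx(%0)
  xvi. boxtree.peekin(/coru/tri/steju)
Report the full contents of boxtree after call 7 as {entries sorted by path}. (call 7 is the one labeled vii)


Answer: {coru/, coru/tri/, daprux=jahe, kitril=crogribub}

Derivation:
I invoke almanac.drift using -102, giving 1846-10-10.
I invoke almanac.anchor using %0, which returns 1846-10-10.
I use boxtree.carve using /coru, → ok.
I try boxtree.relocate using /kitril, /coru, giving ToolError: exists.
Next I call boxtree.inscribe using /daprux, jahe, yielding created.
Calling boxtree.carve using /coru/tri, and observe ok.
Calling almanac.weekday: Saturday.
Using boxtree.inscribe using /tize, ginibu, and observe created.
I try almanac.drift using -149, yielding 1846-05-14.
I use boxtree.openup using /tize, giving ginibu.
Next I call almanac.drift using -290: 1845-07-28.
Next I call boxtree.openup using /daprux, which returns jahe.
Next I call boxtree.carve using /coru/tri/steju, → ok.
I run almanac.anchor using 2200-03-30, and see 2200-03-30.
Then almanac.untilx using %0, which returns 0.
I try boxtree.peekin using /coru/tri/steju, and observe [].


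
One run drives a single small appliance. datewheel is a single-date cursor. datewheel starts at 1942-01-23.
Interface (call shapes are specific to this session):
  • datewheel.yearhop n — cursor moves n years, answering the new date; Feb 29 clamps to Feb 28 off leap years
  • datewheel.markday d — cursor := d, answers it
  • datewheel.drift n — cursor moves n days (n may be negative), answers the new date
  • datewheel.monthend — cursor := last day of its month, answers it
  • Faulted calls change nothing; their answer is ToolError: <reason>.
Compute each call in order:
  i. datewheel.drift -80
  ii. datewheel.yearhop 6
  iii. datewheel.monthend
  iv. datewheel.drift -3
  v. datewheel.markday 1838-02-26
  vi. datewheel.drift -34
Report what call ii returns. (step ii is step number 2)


-- 1. datewheel.drift(n='-80') : 1941-11-04
-- 2. datewheel.yearhop(n='6') : 1947-11-04
-- 3. datewheel.monthend() : 1947-11-30
-- 4. datewheel.drift(n='-3') : 1947-11-27
-- 5. datewheel.markday(d='1838-02-26') : 1838-02-26
-- 6. datewheel.drift(n='-34') : 1838-01-23

Answer: 1947-11-04


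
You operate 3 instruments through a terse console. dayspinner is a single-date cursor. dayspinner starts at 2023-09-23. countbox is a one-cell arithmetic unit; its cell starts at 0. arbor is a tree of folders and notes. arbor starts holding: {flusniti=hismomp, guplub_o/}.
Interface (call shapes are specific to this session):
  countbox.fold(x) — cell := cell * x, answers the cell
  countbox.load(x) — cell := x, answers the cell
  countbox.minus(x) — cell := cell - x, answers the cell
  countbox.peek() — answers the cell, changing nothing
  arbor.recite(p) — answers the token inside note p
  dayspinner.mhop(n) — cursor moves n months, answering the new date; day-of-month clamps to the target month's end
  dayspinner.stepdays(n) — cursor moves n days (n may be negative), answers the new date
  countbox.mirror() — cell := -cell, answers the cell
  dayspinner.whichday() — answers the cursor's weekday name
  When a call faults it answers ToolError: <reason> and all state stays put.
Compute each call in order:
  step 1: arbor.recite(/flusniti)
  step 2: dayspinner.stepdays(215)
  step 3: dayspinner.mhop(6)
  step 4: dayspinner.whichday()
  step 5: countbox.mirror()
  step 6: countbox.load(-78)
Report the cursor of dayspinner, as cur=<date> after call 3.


Answer: cur=2024-10-25

Derivation:
> recite p='/flusniti'
= hismomp
> stepdays n='215'
= 2024-04-25
> mhop n='6'
= 2024-10-25
> whichday
= Friday
> mirror
= 0
> load x='-78'
= -78


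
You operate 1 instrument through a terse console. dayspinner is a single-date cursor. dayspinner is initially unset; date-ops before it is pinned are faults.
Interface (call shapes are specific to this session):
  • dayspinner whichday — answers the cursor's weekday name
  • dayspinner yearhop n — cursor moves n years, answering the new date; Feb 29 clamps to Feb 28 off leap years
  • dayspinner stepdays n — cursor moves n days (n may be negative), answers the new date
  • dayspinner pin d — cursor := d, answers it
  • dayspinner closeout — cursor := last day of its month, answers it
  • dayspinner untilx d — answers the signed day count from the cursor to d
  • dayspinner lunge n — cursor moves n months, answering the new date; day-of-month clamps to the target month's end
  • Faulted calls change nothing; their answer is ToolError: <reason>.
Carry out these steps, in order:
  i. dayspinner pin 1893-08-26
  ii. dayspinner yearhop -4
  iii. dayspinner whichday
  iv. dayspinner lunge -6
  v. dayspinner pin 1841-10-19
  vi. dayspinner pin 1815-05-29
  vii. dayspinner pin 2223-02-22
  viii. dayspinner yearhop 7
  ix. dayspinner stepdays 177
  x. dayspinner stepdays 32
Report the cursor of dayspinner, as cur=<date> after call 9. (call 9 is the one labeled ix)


Answer: cur=2230-08-18

Derivation:
-- 1. dayspinner pin(1893-08-26) ~> 1893-08-26
-- 2. dayspinner yearhop(-4) ~> 1889-08-26
-- 3. dayspinner whichday() ~> Monday
-- 4. dayspinner lunge(-6) ~> 1889-02-26
-- 5. dayspinner pin(1841-10-19) ~> 1841-10-19
-- 6. dayspinner pin(1815-05-29) ~> 1815-05-29
-- 7. dayspinner pin(2223-02-22) ~> 2223-02-22
-- 8. dayspinner yearhop(7) ~> 2230-02-22
-- 9. dayspinner stepdays(177) ~> 2230-08-18
-- 10. dayspinner stepdays(32) ~> 2230-09-19


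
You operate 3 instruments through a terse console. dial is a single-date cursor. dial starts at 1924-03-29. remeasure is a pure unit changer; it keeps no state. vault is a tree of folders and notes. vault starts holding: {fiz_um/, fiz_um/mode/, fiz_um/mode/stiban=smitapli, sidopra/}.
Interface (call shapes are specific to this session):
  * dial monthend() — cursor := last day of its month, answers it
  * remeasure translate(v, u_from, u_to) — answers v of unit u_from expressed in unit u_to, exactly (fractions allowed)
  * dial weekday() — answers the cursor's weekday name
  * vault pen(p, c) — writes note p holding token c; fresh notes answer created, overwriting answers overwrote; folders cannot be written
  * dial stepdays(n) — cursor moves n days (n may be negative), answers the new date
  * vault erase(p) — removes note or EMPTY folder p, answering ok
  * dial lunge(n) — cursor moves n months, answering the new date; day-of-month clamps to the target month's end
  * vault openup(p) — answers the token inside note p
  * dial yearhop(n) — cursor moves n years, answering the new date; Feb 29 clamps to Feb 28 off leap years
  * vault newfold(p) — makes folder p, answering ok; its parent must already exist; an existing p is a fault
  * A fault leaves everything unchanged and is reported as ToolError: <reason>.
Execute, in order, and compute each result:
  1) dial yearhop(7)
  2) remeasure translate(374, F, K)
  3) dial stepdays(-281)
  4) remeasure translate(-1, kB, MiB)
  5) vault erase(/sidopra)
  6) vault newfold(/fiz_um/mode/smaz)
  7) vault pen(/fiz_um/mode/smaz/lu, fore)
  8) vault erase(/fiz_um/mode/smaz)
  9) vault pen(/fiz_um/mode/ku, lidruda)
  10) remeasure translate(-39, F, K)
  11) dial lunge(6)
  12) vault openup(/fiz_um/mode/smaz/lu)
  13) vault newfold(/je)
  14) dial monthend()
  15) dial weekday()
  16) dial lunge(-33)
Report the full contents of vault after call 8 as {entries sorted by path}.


// 1. dial yearhop(7) -> 1931-03-29
// 2. remeasure translate(374, F, K) -> 9263/20
// 3. dial stepdays(-281) -> 1930-06-21
// 4. remeasure translate(-1, kB, MiB) -> -125/131072
// 5. vault erase(/sidopra) -> ok
// 6. vault newfold(/fiz_um/mode/smaz) -> ok
// 7. vault pen(/fiz_um/mode/smaz/lu, fore) -> created
// 8. vault erase(/fiz_um/mode/smaz) -> ToolError: not empty
// 9. vault pen(/fiz_um/mode/ku, lidruda) -> created
// 10. remeasure translate(-39, F, K) -> 42067/180
// 11. dial lunge(6) -> 1930-12-21
// 12. vault openup(/fiz_um/mode/smaz/lu) -> fore
// 13. vault newfold(/je) -> ok
// 14. dial monthend() -> 1930-12-31
// 15. dial weekday() -> Wednesday
// 16. dial lunge(-33) -> 1928-03-31

Answer: {fiz_um/, fiz_um/mode/, fiz_um/mode/smaz/, fiz_um/mode/smaz/lu=fore, fiz_um/mode/stiban=smitapli}


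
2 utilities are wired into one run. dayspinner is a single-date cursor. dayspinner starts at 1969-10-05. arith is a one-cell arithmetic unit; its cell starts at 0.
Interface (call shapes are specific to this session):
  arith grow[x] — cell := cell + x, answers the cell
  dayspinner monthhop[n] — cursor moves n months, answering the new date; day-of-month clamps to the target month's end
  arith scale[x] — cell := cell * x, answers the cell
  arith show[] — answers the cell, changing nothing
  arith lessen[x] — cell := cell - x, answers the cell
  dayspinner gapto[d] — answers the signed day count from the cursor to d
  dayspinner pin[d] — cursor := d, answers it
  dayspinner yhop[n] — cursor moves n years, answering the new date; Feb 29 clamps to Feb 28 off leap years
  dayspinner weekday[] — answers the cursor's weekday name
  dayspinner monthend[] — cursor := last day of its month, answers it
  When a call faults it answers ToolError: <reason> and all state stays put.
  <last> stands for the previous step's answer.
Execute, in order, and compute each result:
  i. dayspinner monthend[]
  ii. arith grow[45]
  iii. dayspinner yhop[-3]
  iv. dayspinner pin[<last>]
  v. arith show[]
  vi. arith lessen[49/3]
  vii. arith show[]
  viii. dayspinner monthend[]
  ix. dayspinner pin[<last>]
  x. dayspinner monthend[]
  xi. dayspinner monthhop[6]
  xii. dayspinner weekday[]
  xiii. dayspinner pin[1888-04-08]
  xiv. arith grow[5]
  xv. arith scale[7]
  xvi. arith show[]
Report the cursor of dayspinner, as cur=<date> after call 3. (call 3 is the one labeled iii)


Answer: cur=1966-10-31

Derivation:
I use dayspinner monthend: 1969-10-31.
Invoking arith grow(x=45), yielding 45.
I run dayspinner yhop(n=-3): 1966-10-31.
I try dayspinner pin(d=<last>), and see 1966-10-31.
Using arith show, and get 45.
Calling arith lessen(x=49/3), — result: 86/3.
I try arith show(), and get 86/3.
I use dayspinner monthend, and see 1966-10-31.
Using dayspinner pin(d=<last>), giving 1966-10-31.
I call dayspinner monthend(), and see 1966-10-31.
I run dayspinner monthhop(n=6), — result: 1967-04-30.
I run dayspinner weekday, and get Sunday.
I try dayspinner pin(d=1888-04-08), → 1888-04-08.
I use arith grow(x=5), and get 101/3.
I try arith scale(x=7), → 707/3.
I invoke arith show: 707/3.


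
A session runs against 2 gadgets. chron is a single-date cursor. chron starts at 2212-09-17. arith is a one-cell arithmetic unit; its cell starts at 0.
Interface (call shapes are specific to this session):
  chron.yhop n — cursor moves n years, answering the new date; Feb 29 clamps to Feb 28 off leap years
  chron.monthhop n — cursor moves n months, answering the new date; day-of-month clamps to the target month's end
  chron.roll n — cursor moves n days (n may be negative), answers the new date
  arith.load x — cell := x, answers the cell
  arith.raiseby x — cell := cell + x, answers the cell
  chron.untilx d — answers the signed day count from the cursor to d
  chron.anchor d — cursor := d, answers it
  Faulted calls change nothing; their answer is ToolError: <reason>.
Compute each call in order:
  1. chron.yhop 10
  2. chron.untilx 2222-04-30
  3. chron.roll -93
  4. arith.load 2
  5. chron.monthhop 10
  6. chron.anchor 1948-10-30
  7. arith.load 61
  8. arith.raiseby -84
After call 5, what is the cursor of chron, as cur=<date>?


# 1. yhop(n: 10) == 2222-09-17
# 2. untilx(d: 2222-04-30) == -140
# 3. roll(n: -93) == 2222-06-16
# 4. load(x: 2) == 2
# 5. monthhop(n: 10) == 2223-04-16
# 6. anchor(d: 1948-10-30) == 1948-10-30
# 7. load(x: 61) == 61
# 8. raiseby(x: -84) == -23

Answer: cur=2223-04-16


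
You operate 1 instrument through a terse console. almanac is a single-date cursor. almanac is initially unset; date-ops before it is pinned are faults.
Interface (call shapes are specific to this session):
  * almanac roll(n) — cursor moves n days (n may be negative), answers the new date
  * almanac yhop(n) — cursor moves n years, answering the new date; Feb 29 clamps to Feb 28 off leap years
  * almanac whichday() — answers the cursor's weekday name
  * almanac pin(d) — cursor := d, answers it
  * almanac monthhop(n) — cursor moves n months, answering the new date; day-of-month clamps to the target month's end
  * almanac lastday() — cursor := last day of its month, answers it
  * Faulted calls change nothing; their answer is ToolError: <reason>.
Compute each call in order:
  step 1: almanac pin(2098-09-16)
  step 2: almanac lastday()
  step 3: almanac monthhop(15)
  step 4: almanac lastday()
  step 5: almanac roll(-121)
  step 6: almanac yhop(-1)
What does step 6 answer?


>>> almanac pin 2098-09-16
= 2098-09-16
>>> almanac lastday
= 2098-09-30
>>> almanac monthhop 15
= 2099-12-30
>>> almanac lastday
= 2099-12-31
>>> almanac roll -121
= 2099-09-01
>>> almanac yhop -1
= 2098-09-01

Answer: 2098-09-01


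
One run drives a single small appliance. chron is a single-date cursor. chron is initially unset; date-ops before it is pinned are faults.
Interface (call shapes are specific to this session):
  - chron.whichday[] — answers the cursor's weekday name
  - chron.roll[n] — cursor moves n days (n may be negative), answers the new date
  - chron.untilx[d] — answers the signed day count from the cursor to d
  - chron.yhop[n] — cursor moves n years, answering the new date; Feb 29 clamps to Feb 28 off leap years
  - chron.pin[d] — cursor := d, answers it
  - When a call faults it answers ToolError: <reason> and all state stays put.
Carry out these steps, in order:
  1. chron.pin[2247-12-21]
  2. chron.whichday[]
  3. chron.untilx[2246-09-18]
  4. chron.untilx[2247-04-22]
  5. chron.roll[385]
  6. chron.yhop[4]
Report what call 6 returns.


-- 1. pin(d→2247-12-21) : 2247-12-21
-- 2. whichday() : Tuesday
-- 3. untilx(d→2246-09-18) : -459
-- 4. untilx(d→2247-04-22) : -243
-- 5. roll(n→385) : 2249-01-09
-- 6. yhop(n→4) : 2253-01-09

Answer: 2253-01-09


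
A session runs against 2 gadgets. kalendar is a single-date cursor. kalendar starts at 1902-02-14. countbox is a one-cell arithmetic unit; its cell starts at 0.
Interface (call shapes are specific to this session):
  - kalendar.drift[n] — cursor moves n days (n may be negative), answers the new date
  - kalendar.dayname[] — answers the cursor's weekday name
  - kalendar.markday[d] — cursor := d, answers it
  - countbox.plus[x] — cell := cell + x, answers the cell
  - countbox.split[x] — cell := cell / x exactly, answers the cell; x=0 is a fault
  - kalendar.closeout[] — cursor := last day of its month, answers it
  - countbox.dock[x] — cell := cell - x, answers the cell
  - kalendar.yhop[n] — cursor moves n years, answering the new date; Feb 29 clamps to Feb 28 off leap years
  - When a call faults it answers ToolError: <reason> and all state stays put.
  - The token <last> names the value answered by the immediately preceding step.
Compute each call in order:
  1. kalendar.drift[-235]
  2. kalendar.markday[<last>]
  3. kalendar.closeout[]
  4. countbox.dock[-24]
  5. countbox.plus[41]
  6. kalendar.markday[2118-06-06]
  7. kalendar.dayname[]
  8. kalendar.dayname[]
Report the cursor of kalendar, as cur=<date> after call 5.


Answer: cur=1901-06-30

Derivation:
Do: drift[n='-235']
See: 1901-06-24
Do: markday[d='<last>']
See: 1901-06-24
Do: closeout[]
See: 1901-06-30
Do: dock[x='-24']
See: 24
Do: plus[x='41']
See: 65
Do: markday[d='2118-06-06']
See: 2118-06-06
Do: dayname[]
See: Monday
Do: dayname[]
See: Monday


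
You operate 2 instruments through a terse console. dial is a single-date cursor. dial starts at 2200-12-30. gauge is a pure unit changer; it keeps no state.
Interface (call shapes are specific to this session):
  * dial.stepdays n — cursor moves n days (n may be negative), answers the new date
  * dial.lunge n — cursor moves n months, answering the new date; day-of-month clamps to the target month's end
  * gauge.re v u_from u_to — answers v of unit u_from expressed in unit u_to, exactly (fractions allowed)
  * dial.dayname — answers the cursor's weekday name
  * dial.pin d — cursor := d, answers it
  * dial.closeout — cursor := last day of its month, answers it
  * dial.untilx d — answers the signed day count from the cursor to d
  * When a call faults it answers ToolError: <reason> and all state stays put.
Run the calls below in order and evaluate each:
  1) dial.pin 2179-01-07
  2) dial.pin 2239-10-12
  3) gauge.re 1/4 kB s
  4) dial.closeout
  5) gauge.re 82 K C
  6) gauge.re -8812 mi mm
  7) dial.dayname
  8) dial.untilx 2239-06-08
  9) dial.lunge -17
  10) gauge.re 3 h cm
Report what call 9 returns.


Answer: 2238-05-31

Derivation:
>> dial.pin(d→2179-01-07)
<< 2179-01-07
>> dial.pin(d→2239-10-12)
<< 2239-10-12
>> gauge.re(v→1/4, u_from→kB, u_to→s)
<< ToolError: incompatible units
>> dial.closeout()
<< 2239-10-31
>> gauge.re(v→82, u_from→K, u_to→C)
<< -3823/20
>> gauge.re(v→-8812, u_from→mi, u_to→mm)
<< -14181539328
>> dial.dayname()
<< Thursday
>> dial.untilx(d→2239-06-08)
<< -145
>> dial.lunge(n→-17)
<< 2238-05-31
>> gauge.re(v→3, u_from→h, u_to→cm)
<< ToolError: incompatible units


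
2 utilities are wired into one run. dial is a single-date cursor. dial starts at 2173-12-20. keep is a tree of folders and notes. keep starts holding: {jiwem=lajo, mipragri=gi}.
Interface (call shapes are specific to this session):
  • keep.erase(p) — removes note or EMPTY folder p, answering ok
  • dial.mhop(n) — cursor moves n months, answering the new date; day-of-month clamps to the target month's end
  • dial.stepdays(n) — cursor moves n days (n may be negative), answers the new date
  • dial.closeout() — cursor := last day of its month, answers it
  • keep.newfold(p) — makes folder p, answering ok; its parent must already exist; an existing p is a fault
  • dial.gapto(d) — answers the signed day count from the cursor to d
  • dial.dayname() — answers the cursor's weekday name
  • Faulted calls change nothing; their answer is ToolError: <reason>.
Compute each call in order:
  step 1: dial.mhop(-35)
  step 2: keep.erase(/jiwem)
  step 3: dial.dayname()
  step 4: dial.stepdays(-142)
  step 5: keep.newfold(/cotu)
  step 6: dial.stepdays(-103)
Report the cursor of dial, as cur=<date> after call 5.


I invoke mhop with -35, giving 2171-01-20.
I invoke erase with /jiwem: ok.
I use dayname: Sunday.
Using stepdays with -142, yielding 2170-08-31.
Now I run newfold with /cotu, and see ok.
Next I call stepdays with -103, and get 2170-05-20.

Answer: cur=2170-08-31


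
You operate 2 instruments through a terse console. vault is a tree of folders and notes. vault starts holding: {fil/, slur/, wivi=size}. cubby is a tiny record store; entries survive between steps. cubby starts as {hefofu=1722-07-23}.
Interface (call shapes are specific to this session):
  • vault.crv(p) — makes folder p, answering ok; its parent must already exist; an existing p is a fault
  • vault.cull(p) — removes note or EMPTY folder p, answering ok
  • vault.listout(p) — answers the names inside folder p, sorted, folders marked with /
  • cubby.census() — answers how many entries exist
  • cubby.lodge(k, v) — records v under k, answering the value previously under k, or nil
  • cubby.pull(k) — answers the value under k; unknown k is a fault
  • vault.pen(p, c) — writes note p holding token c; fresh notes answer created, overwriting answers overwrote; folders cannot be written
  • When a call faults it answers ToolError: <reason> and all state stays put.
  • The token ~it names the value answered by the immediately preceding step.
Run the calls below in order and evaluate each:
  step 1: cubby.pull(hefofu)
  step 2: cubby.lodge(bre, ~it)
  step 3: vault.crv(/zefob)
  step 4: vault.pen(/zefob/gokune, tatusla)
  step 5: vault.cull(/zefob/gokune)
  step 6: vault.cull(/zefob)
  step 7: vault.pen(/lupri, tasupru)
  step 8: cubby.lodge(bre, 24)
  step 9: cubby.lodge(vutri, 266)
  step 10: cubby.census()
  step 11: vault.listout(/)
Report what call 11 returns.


# 1. pull(k=hefofu) -> 1722-07-23
# 2. lodge(k=bre, v=~it) -> nil
# 3. crv(p=/zefob) -> ok
# 4. pen(p=/zefob/gokune, c=tatusla) -> created
# 5. cull(p=/zefob/gokune) -> ok
# 6. cull(p=/zefob) -> ok
# 7. pen(p=/lupri, c=tasupru) -> created
# 8. lodge(k=bre, v=24) -> 1722-07-23
# 9. lodge(k=vutri, v=266) -> nil
# 10. census() -> 3
# 11. listout(p=/) -> [fil/, lupri, slur/, wivi]

Answer: [fil/, lupri, slur/, wivi]


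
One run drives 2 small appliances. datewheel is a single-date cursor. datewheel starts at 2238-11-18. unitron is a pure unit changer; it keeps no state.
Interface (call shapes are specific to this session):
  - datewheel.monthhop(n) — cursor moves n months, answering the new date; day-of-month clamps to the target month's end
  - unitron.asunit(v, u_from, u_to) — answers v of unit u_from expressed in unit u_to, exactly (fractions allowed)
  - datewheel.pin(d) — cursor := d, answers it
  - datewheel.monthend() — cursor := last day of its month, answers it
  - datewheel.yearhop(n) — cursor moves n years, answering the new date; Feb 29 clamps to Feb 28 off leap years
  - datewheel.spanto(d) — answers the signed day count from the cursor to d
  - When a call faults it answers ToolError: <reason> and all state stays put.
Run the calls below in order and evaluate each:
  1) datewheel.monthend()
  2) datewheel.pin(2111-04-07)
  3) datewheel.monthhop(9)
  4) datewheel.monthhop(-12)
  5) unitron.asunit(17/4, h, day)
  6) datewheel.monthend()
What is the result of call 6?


==> datewheel.monthend()
<== 2238-11-30
==> datewheel.pin(2111-04-07)
<== 2111-04-07
==> datewheel.monthhop(9)
<== 2112-01-07
==> datewheel.monthhop(-12)
<== 2111-01-07
==> unitron.asunit(17/4, h, day)
<== 17/96
==> datewheel.monthend()
<== 2111-01-31

Answer: 2111-01-31


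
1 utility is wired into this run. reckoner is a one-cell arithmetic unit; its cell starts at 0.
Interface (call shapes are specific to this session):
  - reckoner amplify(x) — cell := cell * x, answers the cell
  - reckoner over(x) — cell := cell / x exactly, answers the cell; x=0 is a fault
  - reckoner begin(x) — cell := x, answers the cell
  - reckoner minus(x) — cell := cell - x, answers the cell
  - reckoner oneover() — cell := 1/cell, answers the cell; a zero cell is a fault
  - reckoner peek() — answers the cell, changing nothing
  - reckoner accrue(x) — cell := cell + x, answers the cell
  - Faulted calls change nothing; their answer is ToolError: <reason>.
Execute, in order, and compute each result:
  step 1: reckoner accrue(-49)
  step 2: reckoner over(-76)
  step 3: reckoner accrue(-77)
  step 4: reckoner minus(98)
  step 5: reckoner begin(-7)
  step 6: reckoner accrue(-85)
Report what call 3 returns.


CALL reckoner accrue[-49]
RET  -49
CALL reckoner over[-76]
RET  49/76
CALL reckoner accrue[-77]
RET  -5803/76
CALL reckoner minus[98]
RET  -13251/76
CALL reckoner begin[-7]
RET  -7
CALL reckoner accrue[-85]
RET  -92

Answer: -5803/76


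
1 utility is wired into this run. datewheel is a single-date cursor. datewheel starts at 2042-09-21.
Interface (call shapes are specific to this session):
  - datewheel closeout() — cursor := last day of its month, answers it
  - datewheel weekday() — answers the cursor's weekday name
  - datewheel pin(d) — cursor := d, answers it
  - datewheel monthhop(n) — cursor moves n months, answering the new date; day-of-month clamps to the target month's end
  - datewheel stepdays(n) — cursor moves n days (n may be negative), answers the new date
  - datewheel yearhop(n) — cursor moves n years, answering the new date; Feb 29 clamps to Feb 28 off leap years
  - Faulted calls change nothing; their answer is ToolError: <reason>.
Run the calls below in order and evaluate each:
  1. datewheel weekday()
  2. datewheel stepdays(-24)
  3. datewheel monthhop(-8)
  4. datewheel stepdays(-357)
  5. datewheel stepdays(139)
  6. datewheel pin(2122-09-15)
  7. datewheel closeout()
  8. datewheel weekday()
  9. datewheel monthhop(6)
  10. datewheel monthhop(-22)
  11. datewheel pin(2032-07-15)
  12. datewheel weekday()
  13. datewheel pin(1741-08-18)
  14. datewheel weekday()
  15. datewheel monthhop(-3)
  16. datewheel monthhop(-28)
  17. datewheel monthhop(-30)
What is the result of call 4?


Answer: 2041-01-05

Derivation:
·→ datewheel weekday()
·← Sunday
·→ datewheel stepdays(n='-24')
·← 2042-08-28
·→ datewheel monthhop(n='-8')
·← 2041-12-28
·→ datewheel stepdays(n='-357')
·← 2041-01-05
·→ datewheel stepdays(n='139')
·← 2041-05-24
·→ datewheel pin(d='2122-09-15')
·← 2122-09-15
·→ datewheel closeout()
·← 2122-09-30
·→ datewheel weekday()
·← Wednesday
·→ datewheel monthhop(n='6')
·← 2123-03-30
·→ datewheel monthhop(n='-22')
·← 2121-05-30
·→ datewheel pin(d='2032-07-15')
·← 2032-07-15
·→ datewheel weekday()
·← Thursday
·→ datewheel pin(d='1741-08-18')
·← 1741-08-18
·→ datewheel weekday()
·← Friday
·→ datewheel monthhop(n='-3')
·← 1741-05-18
·→ datewheel monthhop(n='-28')
·← 1739-01-18
·→ datewheel monthhop(n='-30')
·← 1736-07-18


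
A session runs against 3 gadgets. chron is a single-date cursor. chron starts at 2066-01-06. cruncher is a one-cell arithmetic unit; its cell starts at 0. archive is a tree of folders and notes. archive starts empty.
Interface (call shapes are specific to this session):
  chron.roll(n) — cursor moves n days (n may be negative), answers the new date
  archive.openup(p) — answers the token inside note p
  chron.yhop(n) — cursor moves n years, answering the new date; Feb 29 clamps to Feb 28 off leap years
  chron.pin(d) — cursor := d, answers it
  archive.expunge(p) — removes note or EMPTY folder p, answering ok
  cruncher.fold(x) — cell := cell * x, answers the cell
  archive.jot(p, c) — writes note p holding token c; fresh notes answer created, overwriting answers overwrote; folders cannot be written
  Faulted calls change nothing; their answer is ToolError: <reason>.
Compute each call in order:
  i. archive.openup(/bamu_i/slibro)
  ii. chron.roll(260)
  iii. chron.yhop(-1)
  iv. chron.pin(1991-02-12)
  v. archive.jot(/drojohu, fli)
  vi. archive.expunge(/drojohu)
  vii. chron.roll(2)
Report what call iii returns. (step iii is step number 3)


# 1. archive.openup(p=/bamu_i/slibro) -> ToolError: not found
# 2. chron.roll(n=260) -> 2066-09-23
# 3. chron.yhop(n=-1) -> 2065-09-23
# 4. chron.pin(d=1991-02-12) -> 1991-02-12
# 5. archive.jot(p=/drojohu, c=fli) -> created
# 6. archive.expunge(p=/drojohu) -> ok
# 7. chron.roll(n=2) -> 1991-02-14

Answer: 2065-09-23


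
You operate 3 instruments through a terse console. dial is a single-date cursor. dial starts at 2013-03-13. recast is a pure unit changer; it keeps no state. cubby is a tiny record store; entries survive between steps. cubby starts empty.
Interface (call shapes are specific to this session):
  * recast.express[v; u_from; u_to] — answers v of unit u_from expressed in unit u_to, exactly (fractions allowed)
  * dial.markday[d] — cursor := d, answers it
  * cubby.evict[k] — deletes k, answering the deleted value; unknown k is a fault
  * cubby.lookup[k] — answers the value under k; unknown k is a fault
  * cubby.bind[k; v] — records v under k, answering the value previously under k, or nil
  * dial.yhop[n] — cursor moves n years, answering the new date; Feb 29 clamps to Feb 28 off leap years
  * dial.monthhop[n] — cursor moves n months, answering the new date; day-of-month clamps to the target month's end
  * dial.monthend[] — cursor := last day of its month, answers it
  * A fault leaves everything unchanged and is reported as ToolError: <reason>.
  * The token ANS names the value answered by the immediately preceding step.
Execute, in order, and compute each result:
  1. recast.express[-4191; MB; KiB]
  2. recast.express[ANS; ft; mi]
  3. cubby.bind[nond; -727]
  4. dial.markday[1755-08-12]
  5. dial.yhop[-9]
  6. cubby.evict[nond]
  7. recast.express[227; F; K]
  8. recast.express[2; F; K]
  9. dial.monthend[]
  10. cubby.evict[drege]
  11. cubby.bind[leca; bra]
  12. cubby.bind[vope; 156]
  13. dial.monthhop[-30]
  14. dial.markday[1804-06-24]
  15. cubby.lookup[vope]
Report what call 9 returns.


Answer: 1746-08-31

Derivation:
CALL recast.express[v='-4191'; u_from='MB'; u_to='KiB']
RET  -65484375/16
CALL recast.express[v='ANS'; u_from='ft'; u_to='mi']
RET  -396875/512
CALL cubby.bind[k='nond'; v='-727']
RET  nil
CALL dial.markday[d='1755-08-12']
RET  1755-08-12
CALL dial.yhop[n='-9']
RET  1746-08-12
CALL cubby.evict[k='nond']
RET  -727
CALL recast.express[v='227'; u_from='F'; u_to='K']
RET  22889/60
CALL recast.express[v='2'; u_from='F'; u_to='K']
RET  15389/60
CALL dial.monthend[]
RET  1746-08-31
CALL cubby.evict[k='drege']
RET  ToolError: no such key drege
CALL cubby.bind[k='leca'; v='bra']
RET  nil
CALL cubby.bind[k='vope'; v='156']
RET  nil
CALL dial.monthhop[n='-30']
RET  1744-02-29
CALL dial.markday[d='1804-06-24']
RET  1804-06-24
CALL cubby.lookup[k='vope']
RET  156


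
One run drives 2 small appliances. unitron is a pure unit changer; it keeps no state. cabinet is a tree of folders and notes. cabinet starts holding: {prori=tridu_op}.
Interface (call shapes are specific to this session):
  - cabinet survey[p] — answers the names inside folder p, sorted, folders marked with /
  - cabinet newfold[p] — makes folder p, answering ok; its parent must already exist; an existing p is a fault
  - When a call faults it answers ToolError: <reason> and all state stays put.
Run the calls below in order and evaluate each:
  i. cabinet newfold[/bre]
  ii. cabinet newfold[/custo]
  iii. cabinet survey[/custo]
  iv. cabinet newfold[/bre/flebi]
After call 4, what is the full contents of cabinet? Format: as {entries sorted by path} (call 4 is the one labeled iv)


Answer: {bre/, bre/flebi/, custo/, prori=tridu_op}

Derivation:
# 1. cabinet newfold(p=/bre) -> ok
# 2. cabinet newfold(p=/custo) -> ok
# 3. cabinet survey(p=/custo) -> []
# 4. cabinet newfold(p=/bre/flebi) -> ok
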